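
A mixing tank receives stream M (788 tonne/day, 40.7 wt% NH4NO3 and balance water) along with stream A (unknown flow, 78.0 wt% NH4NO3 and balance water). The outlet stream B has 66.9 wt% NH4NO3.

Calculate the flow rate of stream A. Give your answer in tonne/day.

Let A be the unknown flow. Total out = 788 + A.
NH4NO3 balance: 320.72 + 0.780·A = 0.669·(788 + A)
(0.780 − 0.669)·A = 0.669×788 − 320.72 = 206.46
A = 206.46 / 0.111 = 1860 tonne/day

1860 tonne/day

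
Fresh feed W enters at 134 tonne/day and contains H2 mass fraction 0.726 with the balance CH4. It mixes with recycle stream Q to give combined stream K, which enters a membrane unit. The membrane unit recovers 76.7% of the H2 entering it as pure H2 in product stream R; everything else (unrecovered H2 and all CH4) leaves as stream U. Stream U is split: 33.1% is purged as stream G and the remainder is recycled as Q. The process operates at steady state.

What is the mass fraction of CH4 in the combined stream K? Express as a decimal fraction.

0.490

CH4 enters only via W and leaves only via the purge: 134×0.274 = 0.331×(CH4 in U), and the membrane unit passes all CH4, so CH4 in K = CH4 in U = 110.92 tonne/day.
H2 in K: m_A = 134×0.726 + (1−0.331)·(1−0.767)·m_A, so m_A = 97.284/0.8441 = 115.25 tonne/day.
K = 115.25 + 110.92 = 226.17 tonne/day.
CH4 fraction in K = 110.92/226.17 = 0.490.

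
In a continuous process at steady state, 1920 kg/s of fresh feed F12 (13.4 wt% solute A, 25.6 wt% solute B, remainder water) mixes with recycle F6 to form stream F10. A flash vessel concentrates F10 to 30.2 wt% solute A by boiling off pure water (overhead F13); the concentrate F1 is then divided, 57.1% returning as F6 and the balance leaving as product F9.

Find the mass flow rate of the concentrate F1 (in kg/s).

1986 kg/s

Overall solute A balance (none leaves overhead): solute A in fresh feed = solute A in product, i.e. 1920×0.134 = (1−0.571)·F1·0.302.
F1 = 257.28/(0.302×0.429) = 1985.8 kg/s.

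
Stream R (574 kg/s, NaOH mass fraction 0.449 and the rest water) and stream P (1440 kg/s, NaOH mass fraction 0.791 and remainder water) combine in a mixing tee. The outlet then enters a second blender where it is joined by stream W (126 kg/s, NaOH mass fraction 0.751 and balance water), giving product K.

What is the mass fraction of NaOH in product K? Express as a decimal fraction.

0.697

Overall, product flow = 2140 kg/s.
NaOH in = 574×0.449 + 1440×0.791 + 126×0.751 = 1491.4 kg/s.
NaOH fraction in K = 0.697.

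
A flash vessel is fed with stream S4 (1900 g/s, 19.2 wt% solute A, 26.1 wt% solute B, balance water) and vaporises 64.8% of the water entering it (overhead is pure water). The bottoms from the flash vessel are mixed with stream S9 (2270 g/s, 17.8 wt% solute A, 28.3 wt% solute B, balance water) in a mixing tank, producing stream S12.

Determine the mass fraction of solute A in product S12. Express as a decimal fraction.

Vapour removed = 0.648×0.547×1900 = 673.47 g/s; concentrate = 1226.5 g/s.
solute A reaching the mixer = 364.8 (from concentrate) + 2270×0.178 = 768.86 g/s.
Product flow = 1226.5 + 2270 = 3496.5 g/s; solute A fraction = 0.2199.

0.2199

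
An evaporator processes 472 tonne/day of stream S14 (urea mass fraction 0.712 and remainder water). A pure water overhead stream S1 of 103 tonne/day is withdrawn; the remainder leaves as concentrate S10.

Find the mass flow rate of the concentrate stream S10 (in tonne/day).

369 tonne/day

Concentrate = 472 − 103 = 369 tonne/day.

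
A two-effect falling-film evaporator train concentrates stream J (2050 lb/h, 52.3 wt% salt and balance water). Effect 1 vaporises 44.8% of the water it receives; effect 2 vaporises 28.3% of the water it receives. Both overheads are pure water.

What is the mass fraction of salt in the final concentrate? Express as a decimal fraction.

0.735

water in feed = 2050×0.477 = 977.85 lb/h.
After stage 1: water left = (1−0.448)×977.85 = 539.77; stream total = 1611.9 lb/h.
After stage 2: water left = (1−0.283)×539.77 = 387.02; final concentrate = 1459.2 lb/h.
salt fraction = 1072.2/1459.2 = 0.735.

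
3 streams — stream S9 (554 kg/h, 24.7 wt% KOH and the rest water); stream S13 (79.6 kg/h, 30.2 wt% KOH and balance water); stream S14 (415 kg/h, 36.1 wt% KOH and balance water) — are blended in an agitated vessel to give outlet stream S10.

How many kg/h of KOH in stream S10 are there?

310.7 kg/h

KOH out = KOH in = 554×0.247 + 79.6×0.302 + 415×0.361 = 310.69 kg/h.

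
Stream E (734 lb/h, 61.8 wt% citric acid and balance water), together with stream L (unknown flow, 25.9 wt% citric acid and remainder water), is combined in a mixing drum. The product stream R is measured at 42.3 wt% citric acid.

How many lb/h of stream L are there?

Let L be the unknown flow. Total out = 734 + L.
citric acid balance: 453.61 + 0.259·L = 0.423·(734 + L)
(0.259 − 0.423)·L = 0.423×734 − 453.61 = -143.13
L = -143.13 / -0.164 = 872.74 lb/h

872.7 lb/h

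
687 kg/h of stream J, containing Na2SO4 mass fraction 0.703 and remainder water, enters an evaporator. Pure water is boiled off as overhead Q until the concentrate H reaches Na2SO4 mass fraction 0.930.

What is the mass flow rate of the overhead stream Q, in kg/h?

167.7 kg/h

Na2SO4 is conserved: 687×0.703 = 482.96 kg/h all reports to the concentrate.
Concentrate = 482.96/(target fraction) = 519.31 kg/h.
Overhead = 687 − 519.31 = 167.69 kg/h.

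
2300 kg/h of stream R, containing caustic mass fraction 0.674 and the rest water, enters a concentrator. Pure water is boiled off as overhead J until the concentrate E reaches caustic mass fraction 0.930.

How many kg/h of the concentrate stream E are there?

1667 kg/h

caustic is conserved: 2300×0.674 = 1550.2 kg/h all reports to the concentrate.
Concentrate = 1550.2/(target fraction) = 1666.9 kg/h.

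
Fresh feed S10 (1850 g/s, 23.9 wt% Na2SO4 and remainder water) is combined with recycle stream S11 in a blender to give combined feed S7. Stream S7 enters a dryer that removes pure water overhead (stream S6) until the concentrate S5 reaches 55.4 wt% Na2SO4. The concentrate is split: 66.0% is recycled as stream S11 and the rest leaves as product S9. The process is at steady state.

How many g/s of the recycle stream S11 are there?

1549 g/s

Overall Na2SO4 balance (none leaves overhead): Na2SO4 in fresh feed = Na2SO4 in product, i.e. 1850×0.239 = (1−0.660)·S5·0.554.
S5 = 442.15/(0.554×0.340) = 2347.4 g/s.
Recycle S11 = 0.660×2347.4 = 1549.3 g/s.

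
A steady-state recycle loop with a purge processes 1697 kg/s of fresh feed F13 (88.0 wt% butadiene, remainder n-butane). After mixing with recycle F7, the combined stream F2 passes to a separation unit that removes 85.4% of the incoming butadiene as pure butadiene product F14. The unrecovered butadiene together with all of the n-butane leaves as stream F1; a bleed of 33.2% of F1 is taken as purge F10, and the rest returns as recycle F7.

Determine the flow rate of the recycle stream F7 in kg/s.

n-butane enters only via F13 and leaves only via the purge: 1697×0.120 = 0.332×(n-butane in F1), and the separation unit passes all n-butane, so n-butane in F2 = n-butane in F1 = 613.37 kg/s.
butadiene in F2: m_A = 1697×0.880 + (1−0.332)·(1−0.854)·m_A, so m_A = 1493.4/0.9025 = 1654.7 kg/s.
F1 = (1−0.854)×1654.7 + 613.37 = 854.97 kg/s.
Recycle F7 = (1−0.332)×854.97 = 571.12 kg/s.

571.1 kg/s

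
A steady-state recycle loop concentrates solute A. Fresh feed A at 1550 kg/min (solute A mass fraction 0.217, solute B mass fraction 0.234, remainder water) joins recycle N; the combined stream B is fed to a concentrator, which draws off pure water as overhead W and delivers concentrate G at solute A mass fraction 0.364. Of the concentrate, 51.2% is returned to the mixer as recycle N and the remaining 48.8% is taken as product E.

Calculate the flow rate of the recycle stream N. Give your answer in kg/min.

Overall solute A balance (none leaves overhead): solute A in fresh feed = solute A in product, i.e. 1550×0.217 = (1−0.512)·G·0.364.
G = 336.35/(0.364×0.488) = 1893.5 kg/min.
Recycle N = 0.512×1893.5 = 969.48 kg/min.

969.5 kg/min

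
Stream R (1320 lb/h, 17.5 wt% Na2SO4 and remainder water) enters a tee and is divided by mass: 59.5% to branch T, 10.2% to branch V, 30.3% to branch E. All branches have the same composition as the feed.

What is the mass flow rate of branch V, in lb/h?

134.6 lb/h

Branch V flow = 0.102×1320 = 134.64 lb/h.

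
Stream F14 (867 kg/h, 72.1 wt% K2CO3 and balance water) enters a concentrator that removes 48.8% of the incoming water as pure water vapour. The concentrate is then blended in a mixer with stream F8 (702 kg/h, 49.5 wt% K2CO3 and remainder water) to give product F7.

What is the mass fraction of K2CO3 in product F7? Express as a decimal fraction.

Vapour removed = 0.488×0.279×867 = 118.04 kg/h; concentrate = 748.96 kg/h.
K2CO3 reaching the mixer = 625.11 (from concentrate) + 702×0.495 = 972.6 kg/h.
Product flow = 748.96 + 702 = 1451 kg/h; K2CO3 fraction = 0.6703.

0.6703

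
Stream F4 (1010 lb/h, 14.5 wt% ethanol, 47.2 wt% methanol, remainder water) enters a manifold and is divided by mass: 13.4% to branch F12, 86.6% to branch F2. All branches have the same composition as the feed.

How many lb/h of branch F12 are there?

Branch F12 flow = 0.134×1010 = 135.34 lb/h.

135.3 lb/h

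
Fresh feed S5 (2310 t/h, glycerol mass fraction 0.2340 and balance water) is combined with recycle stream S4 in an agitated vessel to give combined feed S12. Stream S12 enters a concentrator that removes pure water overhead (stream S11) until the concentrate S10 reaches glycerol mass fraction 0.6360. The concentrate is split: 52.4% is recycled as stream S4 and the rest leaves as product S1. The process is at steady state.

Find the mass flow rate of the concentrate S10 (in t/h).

Overall glycerol balance (none leaves overhead): glycerol in fresh feed = glycerol in product, i.e. 2310×0.234 = (1−0.524)·S10·0.636.
S10 = 540.54/(0.636×0.476) = 1785.5 t/h.

1786 t/h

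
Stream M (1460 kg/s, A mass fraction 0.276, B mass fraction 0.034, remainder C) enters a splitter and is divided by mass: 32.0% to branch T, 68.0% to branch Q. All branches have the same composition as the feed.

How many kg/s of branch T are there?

467.2 kg/s

Branch T flow = 0.320×1460 = 467.2 kg/s.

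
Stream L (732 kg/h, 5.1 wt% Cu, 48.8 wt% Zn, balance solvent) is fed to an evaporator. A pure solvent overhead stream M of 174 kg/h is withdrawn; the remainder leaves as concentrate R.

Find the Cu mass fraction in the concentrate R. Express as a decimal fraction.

Cu is not removed: 732×0.051 = 37.332 kg/h of Cu enters R.
Concentrate = 732 − 174 = 558 kg/h.
Mass fraction = 37.332/558 = 0.067.

0.067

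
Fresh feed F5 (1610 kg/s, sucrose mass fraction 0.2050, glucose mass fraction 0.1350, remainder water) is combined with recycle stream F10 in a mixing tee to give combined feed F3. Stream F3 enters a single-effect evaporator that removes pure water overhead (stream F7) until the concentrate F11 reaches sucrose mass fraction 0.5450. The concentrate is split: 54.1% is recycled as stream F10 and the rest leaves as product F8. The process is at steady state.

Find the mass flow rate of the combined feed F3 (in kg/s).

2324 kg/s

Overall sucrose balance (none leaves overhead): sucrose in fresh feed = sucrose in product, i.e. 1610×0.205 = (1−0.541)·F11·0.545.
F11 = 330.05/(0.545×0.459) = 1319.4 kg/s.
Recycle F10 = 0.541×1319.4 = 713.79 kg/s.
Combined feed F3 = 1610 + 713.79 = 2323.8 kg/s.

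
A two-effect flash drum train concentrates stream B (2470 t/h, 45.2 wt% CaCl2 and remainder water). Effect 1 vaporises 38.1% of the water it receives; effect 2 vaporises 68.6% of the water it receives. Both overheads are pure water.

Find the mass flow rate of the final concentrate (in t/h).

1380 t/h

water in feed = 2470×0.548 = 1353.6 t/h.
After stage 1: water left = (1−0.381)×1353.6 = 837.85; stream total = 1954.3 t/h.
After stage 2: water left = (1−0.686)×837.85 = 263.09; final concentrate = 1379.5 t/h.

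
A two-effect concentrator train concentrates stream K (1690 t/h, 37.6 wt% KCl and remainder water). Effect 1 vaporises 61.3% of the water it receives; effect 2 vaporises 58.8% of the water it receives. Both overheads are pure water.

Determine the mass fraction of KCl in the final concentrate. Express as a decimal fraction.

water in feed = 1690×0.624 = 1054.6 t/h.
After stage 1: water left = (1−0.613)×1054.6 = 408.11; stream total = 1043.6 t/h.
After stage 2: water left = (1−0.588)×408.11 = 168.14; final concentrate = 803.58 t/h.
KCl fraction = 635.44/803.58 = 0.7908.

0.7908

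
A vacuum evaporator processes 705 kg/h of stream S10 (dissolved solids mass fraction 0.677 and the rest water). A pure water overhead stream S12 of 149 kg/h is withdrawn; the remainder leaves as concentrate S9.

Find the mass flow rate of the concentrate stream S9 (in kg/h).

Concentrate = 705 − 149 = 556 kg/h.

556 kg/h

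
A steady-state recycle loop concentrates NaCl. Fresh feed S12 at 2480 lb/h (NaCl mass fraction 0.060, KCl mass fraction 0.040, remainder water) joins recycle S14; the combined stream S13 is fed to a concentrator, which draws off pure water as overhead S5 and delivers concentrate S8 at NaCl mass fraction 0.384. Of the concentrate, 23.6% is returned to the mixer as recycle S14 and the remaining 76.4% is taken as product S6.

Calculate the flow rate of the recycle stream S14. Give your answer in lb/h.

Overall NaCl balance (none leaves overhead): NaCl in fresh feed = NaCl in product, i.e. 2480×0.060 = (1−0.236)·S8·0.384.
S8 = 148.8/(0.384×0.764) = 507.2 lb/h.
Recycle S14 = 0.236×507.2 = 119.7 lb/h.

119.7 lb/h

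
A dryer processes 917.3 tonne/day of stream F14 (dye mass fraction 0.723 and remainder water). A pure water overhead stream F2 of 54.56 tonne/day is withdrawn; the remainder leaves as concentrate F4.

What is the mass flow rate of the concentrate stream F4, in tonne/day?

Concentrate = 917.3 − 54.56 = 862.74 tonne/day.

862.7 tonne/day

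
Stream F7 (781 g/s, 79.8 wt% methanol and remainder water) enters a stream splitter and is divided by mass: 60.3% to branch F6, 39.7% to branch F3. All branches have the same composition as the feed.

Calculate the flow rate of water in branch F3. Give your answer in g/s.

62.63 g/s

Branch F3 total = 0.397×781 = 310.06 g/s.
water in F3 = 0.202×310.06 = 62.632 g/s.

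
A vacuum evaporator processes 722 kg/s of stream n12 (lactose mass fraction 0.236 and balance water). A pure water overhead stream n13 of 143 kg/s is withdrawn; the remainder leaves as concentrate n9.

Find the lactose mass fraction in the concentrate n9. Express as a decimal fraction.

lactose is not removed: 722×0.236 = 170.39 kg/s of lactose enters n9.
Concentrate = 722 − 143 = 579 kg/s.
Mass fraction = 170.39/579 = 0.294.

0.294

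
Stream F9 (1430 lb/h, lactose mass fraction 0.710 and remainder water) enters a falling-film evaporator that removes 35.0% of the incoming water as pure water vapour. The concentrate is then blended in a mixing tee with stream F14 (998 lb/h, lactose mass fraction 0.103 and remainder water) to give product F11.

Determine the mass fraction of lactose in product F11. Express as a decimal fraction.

Vapour removed = 0.350×0.290×1430 = 145.14 lb/h; concentrate = 1284.9 lb/h.
lactose reaching the mixer = 1015.3 (from concentrate) + 998×0.103 = 1118.1 lb/h.
Product flow = 1284.9 + 998 = 2282.9 lb/h; lactose fraction = 0.490.

0.490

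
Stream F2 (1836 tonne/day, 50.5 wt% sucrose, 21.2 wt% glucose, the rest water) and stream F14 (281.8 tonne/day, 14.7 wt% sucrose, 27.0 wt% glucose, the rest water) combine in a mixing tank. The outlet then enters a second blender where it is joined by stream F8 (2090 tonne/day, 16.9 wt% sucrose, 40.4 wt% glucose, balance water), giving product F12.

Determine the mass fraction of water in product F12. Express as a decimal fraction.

Overall, product flow = 4207.8 tonne/day.
water in = 1836×0.283 + 281.8×0.583 + 2090×0.427 = 1576.3 tonne/day.
water fraction in F12 = 0.3746.

0.3746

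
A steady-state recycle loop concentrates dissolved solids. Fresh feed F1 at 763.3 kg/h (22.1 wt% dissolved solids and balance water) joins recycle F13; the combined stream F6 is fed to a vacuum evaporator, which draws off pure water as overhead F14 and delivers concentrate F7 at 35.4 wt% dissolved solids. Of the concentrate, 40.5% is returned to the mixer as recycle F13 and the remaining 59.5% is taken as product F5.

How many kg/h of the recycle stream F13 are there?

324.4 kg/h

Overall dissolved solids balance (none leaves overhead): dissolved solids in fresh feed = dissolved solids in product, i.e. 763.3×0.221 = (1−0.405)·F7·0.354.
F7 = 168.69/(0.354×0.595) = 800.88 kg/h.
Recycle F13 = 0.405×800.88 = 324.36 kg/h.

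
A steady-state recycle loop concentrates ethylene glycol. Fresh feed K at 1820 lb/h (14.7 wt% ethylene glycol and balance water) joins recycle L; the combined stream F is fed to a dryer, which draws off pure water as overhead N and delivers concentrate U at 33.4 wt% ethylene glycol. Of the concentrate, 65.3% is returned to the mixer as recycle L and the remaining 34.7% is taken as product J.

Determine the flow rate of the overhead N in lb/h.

Overall ethylene glycol balance (none leaves overhead): ethylene glycol in fresh feed = ethylene glycol in product, i.e. 1820×0.147 = (1−0.653)·U·0.334.
U = 267.54/(0.334×0.347) = 2308.4 lb/h.
Recycle L = 0.653×2308.4 = 1507.4 lb/h.
Combined feed F = 1820 + 1507.4 = 3327.4 lb/h.
Overhead N = F − U = 3327.4 − 2308.4 = 1019 lb/h.

1019 lb/h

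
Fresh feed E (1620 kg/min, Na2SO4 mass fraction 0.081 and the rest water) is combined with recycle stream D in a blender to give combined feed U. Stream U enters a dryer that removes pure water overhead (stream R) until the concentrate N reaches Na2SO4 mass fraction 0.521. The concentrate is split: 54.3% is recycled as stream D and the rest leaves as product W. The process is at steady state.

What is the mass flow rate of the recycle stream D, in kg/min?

Overall Na2SO4 balance (none leaves overhead): Na2SO4 in fresh feed = Na2SO4 in product, i.e. 1620×0.081 = (1−0.543)·N·0.521.
N = 131.22/(0.521×0.457) = 551.12 kg/min.
Recycle D = 0.543×551.12 = 299.26 kg/min.

299.3 kg/min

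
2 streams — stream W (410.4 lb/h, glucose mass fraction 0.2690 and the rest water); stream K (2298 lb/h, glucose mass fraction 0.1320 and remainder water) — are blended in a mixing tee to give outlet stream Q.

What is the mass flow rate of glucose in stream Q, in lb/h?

glucose out = glucose in = 410.4×0.269 + 2298×0.132 = 413.73 lb/h.

413.7 lb/h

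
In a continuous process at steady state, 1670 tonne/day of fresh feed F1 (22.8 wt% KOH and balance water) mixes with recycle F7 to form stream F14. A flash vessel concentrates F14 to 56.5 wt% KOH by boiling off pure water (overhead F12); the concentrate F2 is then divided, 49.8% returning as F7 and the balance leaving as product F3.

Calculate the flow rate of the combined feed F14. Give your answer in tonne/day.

Overall KOH balance (none leaves overhead): KOH in fresh feed = KOH in product, i.e. 1670×0.228 = (1−0.498)·F2·0.565.
F2 = 380.76/(0.565×0.502) = 1342.5 tonne/day.
Recycle F7 = 0.498×1342.5 = 668.54 tonne/day.
Combined feed F14 = 1670 + 668.54 = 2338.5 tonne/day.

2339 tonne/day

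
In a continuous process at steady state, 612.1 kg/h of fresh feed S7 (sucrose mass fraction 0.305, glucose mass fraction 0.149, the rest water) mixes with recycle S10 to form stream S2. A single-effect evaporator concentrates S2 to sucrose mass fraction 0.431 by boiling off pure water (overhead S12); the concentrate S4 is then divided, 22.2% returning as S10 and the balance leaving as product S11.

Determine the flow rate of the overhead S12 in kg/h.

Overall sucrose balance (none leaves overhead): sucrose in fresh feed = sucrose in product, i.e. 612.1×0.305 = (1−0.222)·S4·0.431.
S4 = 186.69/(0.431×0.778) = 556.76 kg/h.
Recycle S10 = 0.222×556.76 = 123.6 kg/h.
Combined feed S2 = 612.1 + 123.6 = 735.7 kg/h.
Overhead S12 = S2 − S4 = 735.7 − 556.76 = 178.94 kg/h.

178.9 kg/h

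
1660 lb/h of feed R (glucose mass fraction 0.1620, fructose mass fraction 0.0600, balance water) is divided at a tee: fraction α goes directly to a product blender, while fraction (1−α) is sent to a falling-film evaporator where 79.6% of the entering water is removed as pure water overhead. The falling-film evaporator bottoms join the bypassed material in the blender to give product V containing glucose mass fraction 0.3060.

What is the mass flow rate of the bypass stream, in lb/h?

398.6 lb/h

All 1660×0.162 = 268.92 lb/h of glucose reaches V, so V = 268.92/0.306 = 878.82 lb/h and vapour = 781.18 lb/h.
The evaporator receives (1−α)·1660 of feed at 0.778 water and removes 0.796 of that water:
0.796×0.778×(1−α)×1660 = 781.18
(1−α) = 781.18/1028 = 0.7599;  α = 0.2401.
Bypass flow = 0.2401×1660 = 398.59 lb/h.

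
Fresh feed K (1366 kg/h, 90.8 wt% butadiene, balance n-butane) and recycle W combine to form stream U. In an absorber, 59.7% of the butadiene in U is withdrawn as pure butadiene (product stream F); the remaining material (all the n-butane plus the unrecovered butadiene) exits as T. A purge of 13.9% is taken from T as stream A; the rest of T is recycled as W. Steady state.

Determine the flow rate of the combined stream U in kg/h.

2803 kg/h

n-butane enters only via K and leaves only via the purge: 1366×0.092 = 0.139×(n-butane in T), and the absorber passes all n-butane, so n-butane in U = n-butane in T = 904.12 kg/h.
butadiene in U: m_A = 1366×0.908 + (1−0.139)·(1−0.597)·m_A, so m_A = 1240.3/0.6530 = 1899.4 kg/h.
U = 1899.4 + 904.12 = 2803.5 kg/h.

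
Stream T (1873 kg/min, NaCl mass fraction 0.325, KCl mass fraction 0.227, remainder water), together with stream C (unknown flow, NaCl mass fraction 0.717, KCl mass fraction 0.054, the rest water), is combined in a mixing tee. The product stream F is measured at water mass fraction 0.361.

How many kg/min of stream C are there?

1234 kg/min

Let C be the unknown flow. Total out = 1873 + C.
water balance: 839.1 + 0.229·C = 0.361·(1873 + C)
(0.229 − 0.361)·C = 0.361×1873 − 839.1 = -162.95
C = -162.95 / -0.132 = 1234.5 kg/min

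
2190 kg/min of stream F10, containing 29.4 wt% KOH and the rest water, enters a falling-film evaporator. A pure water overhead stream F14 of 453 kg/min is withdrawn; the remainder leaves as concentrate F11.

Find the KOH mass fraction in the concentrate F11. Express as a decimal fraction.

KOH is not removed: 2190×0.294 = 643.86 kg/min of KOH enters F11.
Concentrate = 2190 − 453 = 1737 kg/min.
Mass fraction = 643.86/1737 = 0.3707.

0.3707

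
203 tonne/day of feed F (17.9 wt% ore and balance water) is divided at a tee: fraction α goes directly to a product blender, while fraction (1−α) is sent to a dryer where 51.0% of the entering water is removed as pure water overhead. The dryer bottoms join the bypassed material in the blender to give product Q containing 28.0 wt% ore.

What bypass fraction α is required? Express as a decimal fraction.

0.139

All 203×0.179 = 36.337 tonne/day of ore reaches Q, so Q = 36.337/0.280 = 129.77 tonne/day and vapour = 73.225 tonne/day.
The evaporator receives (1−α)·203 of feed at 0.821 water and removes 0.510 of that water:
0.510×0.821×(1−α)×203 = 73.225
(1−α) = 73.225/84.998 = 0.8615;  α = 0.1385.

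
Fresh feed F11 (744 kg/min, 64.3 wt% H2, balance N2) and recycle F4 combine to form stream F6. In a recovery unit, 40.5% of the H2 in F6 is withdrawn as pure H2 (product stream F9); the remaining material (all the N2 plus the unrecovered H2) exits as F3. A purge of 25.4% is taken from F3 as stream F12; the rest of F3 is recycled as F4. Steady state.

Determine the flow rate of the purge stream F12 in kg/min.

N2 enters only via F11 and leaves only via the purge: 744×0.357 = 0.254×(N2 in F3), and the recovery unit passes all N2, so N2 in F6 = N2 in F3 = 1045.7 kg/min.
H2 in F6: m_A = 744×0.643 + (1−0.254)·(1−0.405)·m_A, so m_A = 478.39/0.5561 = 860.22 kg/min.
F3 = (1−0.405)×860.22 + 1045.7 = 1557.5 kg/min.
Purge F12 = 0.254×1557.5 = 395.61 kg/min.

395.6 kg/min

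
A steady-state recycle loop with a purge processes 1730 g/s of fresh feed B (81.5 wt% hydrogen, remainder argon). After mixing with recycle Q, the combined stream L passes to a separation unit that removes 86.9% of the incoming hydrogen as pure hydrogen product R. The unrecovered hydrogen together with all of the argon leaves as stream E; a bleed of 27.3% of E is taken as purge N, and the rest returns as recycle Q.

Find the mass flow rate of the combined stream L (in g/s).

argon enters only via B and leaves only via the purge: 1730×0.185 = 0.273×(argon in E), and the separation unit passes all argon, so argon in L = argon in E = 1172.3 g/s.
hydrogen in L: m_A = 1730×0.815 + (1−0.273)·(1−0.869)·m_A, so m_A = 1409.9/0.9048 = 1558.4 g/s.
L = 1558.4 + 1172.3 = 2730.7 g/s.

2731 g/s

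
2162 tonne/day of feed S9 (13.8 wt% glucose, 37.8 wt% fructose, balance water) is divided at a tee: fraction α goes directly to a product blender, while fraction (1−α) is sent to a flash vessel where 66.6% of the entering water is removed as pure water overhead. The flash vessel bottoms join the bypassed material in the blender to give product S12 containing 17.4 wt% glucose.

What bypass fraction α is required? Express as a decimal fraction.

All 2162×0.138 = 298.36 tonne/day of glucose reaches S12, so S12 = 298.36/0.174 = 1714.7 tonne/day and vapour = 447.31 tonne/day.
The evaporator receives (1−α)·2162 of feed at 0.484 water and removes 0.666 of that water:
0.666×0.484×(1−α)×2162 = 447.31
(1−α) = 447.31/696.91 = 0.6419;  α = 0.3581.

0.358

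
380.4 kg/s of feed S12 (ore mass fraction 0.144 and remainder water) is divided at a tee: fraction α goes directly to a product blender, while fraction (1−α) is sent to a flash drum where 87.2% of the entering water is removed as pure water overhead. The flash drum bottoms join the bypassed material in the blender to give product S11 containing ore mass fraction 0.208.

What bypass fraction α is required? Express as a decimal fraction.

All 380.4×0.144 = 54.778 kg/s of ore reaches S11, so S11 = 54.778/0.208 = 263.35 kg/s and vapour = 117.05 kg/s.
The evaporator receives (1−α)·380.4 of feed at 0.856 water and removes 0.872 of that water:
0.872×0.856×(1−α)×380.4 = 117.05
(1−α) = 117.05/283.94 = 0.4122;  α = 0.5878.

0.588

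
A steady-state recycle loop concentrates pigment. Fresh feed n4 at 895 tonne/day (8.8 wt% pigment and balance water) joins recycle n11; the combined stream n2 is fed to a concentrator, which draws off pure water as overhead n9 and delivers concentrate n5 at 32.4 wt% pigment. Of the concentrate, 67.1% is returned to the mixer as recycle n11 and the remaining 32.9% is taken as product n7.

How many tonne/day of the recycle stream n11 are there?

Overall pigment balance (none leaves overhead): pigment in fresh feed = pigment in product, i.e. 895×0.088 = (1−0.671)·n5·0.324.
n5 = 78.76/(0.324×0.329) = 738.86 tonne/day.
Recycle n11 = 0.671×738.86 = 495.78 tonne/day.

495.8 tonne/day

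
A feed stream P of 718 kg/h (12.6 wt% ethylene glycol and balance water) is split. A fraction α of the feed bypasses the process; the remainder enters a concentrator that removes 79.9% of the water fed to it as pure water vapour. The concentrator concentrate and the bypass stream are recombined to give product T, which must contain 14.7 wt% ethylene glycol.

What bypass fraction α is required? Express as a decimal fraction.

All 718×0.126 = 90.468 kg/h of ethylene glycol reaches T, so T = 90.468/0.147 = 615.43 kg/h and vapour = 102.57 kg/h.
The evaporator receives (1−α)·718 of feed at 0.874 water and removes 0.799 of that water:
0.799×0.874×(1−α)×718 = 102.57
(1−α) = 102.57/501.4 = 0.2046;  α = 0.7954.

0.795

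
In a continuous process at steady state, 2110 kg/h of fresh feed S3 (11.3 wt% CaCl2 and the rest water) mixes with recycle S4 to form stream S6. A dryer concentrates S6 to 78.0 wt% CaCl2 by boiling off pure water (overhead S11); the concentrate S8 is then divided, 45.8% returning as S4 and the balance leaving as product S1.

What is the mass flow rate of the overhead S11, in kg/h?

Overall CaCl2 balance (none leaves overhead): CaCl2 in fresh feed = CaCl2 in product, i.e. 2110×0.113 = (1−0.458)·S8·0.780.
S8 = 238.43/(0.780×0.542) = 563.98 kg/h.
Recycle S4 = 0.458×563.98 = 258.3 kg/h.
Combined feed S6 = 2110 + 258.3 = 2368.3 kg/h.
Overhead S11 = S6 − S8 = 2368.3 − 563.98 = 1804.3 kg/h.

1804 kg/h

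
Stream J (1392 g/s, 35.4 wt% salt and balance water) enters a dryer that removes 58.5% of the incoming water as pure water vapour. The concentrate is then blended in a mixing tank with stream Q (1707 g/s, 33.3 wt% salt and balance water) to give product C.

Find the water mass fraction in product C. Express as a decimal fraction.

0.588

Vapour removed = 0.585×0.646×1392 = 526.05 g/s; concentrate = 865.95 g/s.
water reaching the mixer = 373.18 (from concentrate) + 1707×0.667 = 1511.8 g/s.
Product flow = 865.95 + 1707 = 2572.9 g/s; water fraction = 0.588.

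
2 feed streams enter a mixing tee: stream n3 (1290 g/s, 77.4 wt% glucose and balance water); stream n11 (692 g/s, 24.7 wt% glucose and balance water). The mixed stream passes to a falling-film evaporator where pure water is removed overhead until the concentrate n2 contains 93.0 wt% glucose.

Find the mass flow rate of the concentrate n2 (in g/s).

glucose entering = 1290×0.774 + 692×0.247 = 1169.4 g/s.
All glucose reports to n2, so n2 = 1169.4/0.930 = 1257.4 g/s.

1257 g/s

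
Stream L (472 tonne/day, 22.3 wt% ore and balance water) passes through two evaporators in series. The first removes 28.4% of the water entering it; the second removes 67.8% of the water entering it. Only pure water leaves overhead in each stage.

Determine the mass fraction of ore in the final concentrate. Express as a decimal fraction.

water in feed = 472×0.777 = 366.74 tonne/day.
After stage 1: water left = (1−0.284)×366.74 = 262.59; stream total = 367.84 tonne/day.
After stage 2: water left = (1−0.678)×262.59 = 84.554; final concentrate = 189.81 tonne/day.
ore fraction = 105.26/189.81 = 0.5545.

0.5545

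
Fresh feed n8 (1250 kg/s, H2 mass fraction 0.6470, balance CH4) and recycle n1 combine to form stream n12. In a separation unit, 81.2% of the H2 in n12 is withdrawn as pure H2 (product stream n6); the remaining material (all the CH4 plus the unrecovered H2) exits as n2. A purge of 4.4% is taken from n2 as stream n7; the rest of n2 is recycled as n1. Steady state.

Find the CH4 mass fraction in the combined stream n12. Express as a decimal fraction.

0.9105

CH4 enters only via n8 and leaves only via the purge: 1250×0.353 = 0.044×(CH4 in n2), and the separation unit passes all CH4, so CH4 in n12 = CH4 in n2 = 10028 kg/s.
H2 in n12: m_A = 1250×0.647 + (1−0.044)·(1−0.812)·m_A, so m_A = 808.75/0.8203 = 985.95 kg/s.
n12 = 985.95 + 10028 = 11014 kg/s.
CH4 fraction in n12 = 10028/11014 = 0.9105.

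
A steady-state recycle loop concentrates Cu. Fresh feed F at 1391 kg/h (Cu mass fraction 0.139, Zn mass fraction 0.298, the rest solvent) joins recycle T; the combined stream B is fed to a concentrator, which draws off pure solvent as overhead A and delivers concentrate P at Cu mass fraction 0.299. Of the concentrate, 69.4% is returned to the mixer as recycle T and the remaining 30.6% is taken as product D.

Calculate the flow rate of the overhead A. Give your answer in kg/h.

Overall Cu balance (none leaves overhead): Cu in fresh feed = Cu in product, i.e. 1391×0.139 = (1−0.694)·P·0.299.
P = 193.35/(0.299×0.306) = 2113.2 kg/h.
Recycle T = 0.694×2113.2 = 1466.6 kg/h.
Combined feed B = 1391 + 1466.6 = 2857.6 kg/h.
Overhead A = B − P = 2857.6 − 2113.2 = 744.35 kg/h.

744.3 kg/h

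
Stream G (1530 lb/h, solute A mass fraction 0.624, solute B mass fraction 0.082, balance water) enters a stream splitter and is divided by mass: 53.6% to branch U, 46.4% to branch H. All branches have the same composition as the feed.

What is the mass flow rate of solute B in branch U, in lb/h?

Branch U total = 0.536×1530 = 820.08 lb/h.
solute B in U = 0.082×820.08 = 67.247 lb/h.

67.25 lb/h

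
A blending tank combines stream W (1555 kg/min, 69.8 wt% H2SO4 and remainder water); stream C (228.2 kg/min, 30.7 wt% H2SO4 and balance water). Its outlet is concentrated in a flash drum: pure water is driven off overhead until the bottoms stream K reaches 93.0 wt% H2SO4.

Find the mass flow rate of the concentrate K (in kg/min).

1242 kg/min

H2SO4 entering = 1555×0.698 + 228.2×0.307 = 1155.4 kg/min.
All H2SO4 reports to K, so K = 1155.4/0.930 = 1242.4 kg/min.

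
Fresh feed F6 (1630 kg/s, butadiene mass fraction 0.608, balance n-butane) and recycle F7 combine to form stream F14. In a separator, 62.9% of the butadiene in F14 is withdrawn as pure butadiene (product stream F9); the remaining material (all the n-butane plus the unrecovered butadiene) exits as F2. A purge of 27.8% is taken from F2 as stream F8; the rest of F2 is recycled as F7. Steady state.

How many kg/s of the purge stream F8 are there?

n-butane enters only via F6 and leaves only via the purge: 1630×0.392 = 0.278×(n-butane in F2), and the separator passes all n-butane, so n-butane in F14 = n-butane in F2 = 2298.4 kg/s.
butadiene in F14: m_A = 1630×0.608 + (1−0.278)·(1−0.629)·m_A, so m_A = 991.04/0.7321 = 1353.6 kg/s.
F2 = (1−0.629)×1353.6 + 2298.4 = 2800.6 kg/s.
Purge F8 = 0.278×2800.6 = 778.57 kg/s.

778.6 kg/s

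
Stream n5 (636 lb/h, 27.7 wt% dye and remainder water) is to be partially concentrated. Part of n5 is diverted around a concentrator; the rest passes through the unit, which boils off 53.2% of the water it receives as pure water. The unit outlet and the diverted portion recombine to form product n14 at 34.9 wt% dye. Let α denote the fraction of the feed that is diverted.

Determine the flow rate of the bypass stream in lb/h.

All 636×0.277 = 176.17 lb/h of dye reaches n14, so n14 = 176.17/0.349 = 504.79 lb/h and vapour = 131.21 lb/h.
The evaporator receives (1−α)·636 of feed at 0.723 water and removes 0.532 of that water:
0.532×0.723×(1−α)×636 = 131.21
(1−α) = 131.21/244.63 = 0.5364;  α = 0.4636.
Bypass flow = 0.4636×636 = 294.87 lb/h.

294.9 lb/h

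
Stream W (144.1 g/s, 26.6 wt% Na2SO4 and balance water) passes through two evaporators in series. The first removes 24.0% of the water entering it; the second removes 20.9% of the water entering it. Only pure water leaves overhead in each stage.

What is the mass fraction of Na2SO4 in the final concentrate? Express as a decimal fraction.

0.376

water in feed = 144.1×0.734 = 105.77 g/s.
After stage 1: water left = (1−0.240)×105.77 = 80.385; stream total = 118.72 g/s.
After stage 2: water left = (1−0.209)×80.385 = 63.584; final concentrate = 101.91 g/s.
Na2SO4 fraction = 38.331/101.91 = 0.376.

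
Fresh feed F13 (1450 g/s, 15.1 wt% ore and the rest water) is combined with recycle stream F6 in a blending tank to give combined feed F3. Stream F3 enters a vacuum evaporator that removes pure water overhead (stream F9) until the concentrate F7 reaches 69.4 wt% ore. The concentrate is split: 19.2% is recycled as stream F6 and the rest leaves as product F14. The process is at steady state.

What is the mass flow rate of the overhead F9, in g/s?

Overall ore balance (none leaves overhead): ore in fresh feed = ore in product, i.e. 1450×0.151 = (1−0.192)·F7·0.694.
F7 = 218.95/(0.694×0.808) = 390.46 g/s.
Recycle F6 = 0.192×390.46 = 74.968 g/s.
Combined feed F3 = 1450 + 74.968 = 1525 g/s.
Overhead F9 = F3 − F7 = 1525 − 390.46 = 1134.5 g/s.

1135 g/s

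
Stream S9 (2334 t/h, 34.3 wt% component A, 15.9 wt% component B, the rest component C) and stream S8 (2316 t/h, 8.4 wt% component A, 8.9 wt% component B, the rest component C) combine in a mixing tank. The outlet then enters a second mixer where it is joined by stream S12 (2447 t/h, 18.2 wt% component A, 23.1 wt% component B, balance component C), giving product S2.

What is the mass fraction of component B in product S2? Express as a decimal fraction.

Overall, product flow = 7097 t/h.
component B in = 2334×0.159 + 2316×0.089 + 2447×0.231 = 1142.5 t/h.
component B fraction in S2 = 0.161.

0.161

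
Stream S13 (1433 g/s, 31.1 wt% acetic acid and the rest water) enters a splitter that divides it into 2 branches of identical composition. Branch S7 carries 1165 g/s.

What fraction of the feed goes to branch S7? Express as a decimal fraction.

0.813

Fraction to S7 = 1165/1433 = 0.8130.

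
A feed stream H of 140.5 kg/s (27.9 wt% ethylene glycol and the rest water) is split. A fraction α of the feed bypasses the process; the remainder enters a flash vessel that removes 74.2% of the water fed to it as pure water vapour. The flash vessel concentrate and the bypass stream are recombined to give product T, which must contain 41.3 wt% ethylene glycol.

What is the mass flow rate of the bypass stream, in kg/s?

All 140.5×0.279 = 39.2 kg/s of ethylene glycol reaches T, so T = 39.2/0.413 = 94.914 kg/s and vapour = 45.586 kg/s.
The evaporator receives (1−α)·140.5 of feed at 0.721 water and removes 0.742 of that water:
0.742×0.721×(1−α)×140.5 = 45.586
(1−α) = 45.586/75.165 = 0.6065;  α = 0.3935.
Bypass flow = 0.3935×140.5 = 55.29 kg/s.

55.29 kg/s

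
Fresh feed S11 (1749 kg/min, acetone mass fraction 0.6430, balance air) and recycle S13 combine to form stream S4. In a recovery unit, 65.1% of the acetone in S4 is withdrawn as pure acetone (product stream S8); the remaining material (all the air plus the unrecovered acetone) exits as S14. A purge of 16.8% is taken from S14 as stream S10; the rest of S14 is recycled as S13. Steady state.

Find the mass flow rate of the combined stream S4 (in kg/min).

air enters only via S11 and leaves only via the purge: 1749×0.357 = 0.168×(air in S14), and the recovery unit passes all air, so air in S4 = air in S14 = 3716.6 kg/min.
acetone in S4: m_A = 1749×0.643 + (1−0.168)·(1−0.651)·m_A, so m_A = 1124.6/0.7096 = 1584.8 kg/min.
S4 = 1584.8 + 3716.6 = 5301.4 kg/min.

5301 kg/min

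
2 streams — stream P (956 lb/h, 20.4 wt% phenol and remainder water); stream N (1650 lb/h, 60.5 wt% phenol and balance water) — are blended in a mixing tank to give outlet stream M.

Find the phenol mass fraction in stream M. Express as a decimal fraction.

Total flow out = 956 + 1650 = 2606 lb/h.
phenol in = 956×0.204 + 1650×0.605 = 1193.3 lb/h.
phenol mass fraction in M = 1193.3/2606 = 0.458.

0.458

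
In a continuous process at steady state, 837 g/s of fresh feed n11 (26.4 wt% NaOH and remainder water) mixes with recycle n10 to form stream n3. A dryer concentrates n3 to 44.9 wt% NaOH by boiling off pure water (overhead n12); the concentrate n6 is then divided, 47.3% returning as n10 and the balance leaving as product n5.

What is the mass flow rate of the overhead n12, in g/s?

Overall NaOH balance (none leaves overhead): NaOH in fresh feed = NaOH in product, i.e. 837×0.264 = (1−0.473)·n6·0.449.
n6 = 220.97/(0.449×0.527) = 933.84 g/s.
Recycle n10 = 0.473×933.84 = 441.71 g/s.
Combined feed n3 = 837 + 441.71 = 1278.7 g/s.
Overhead n12 = n3 − n6 = 1278.7 − 933.84 = 344.87 g/s.

344.9 g/s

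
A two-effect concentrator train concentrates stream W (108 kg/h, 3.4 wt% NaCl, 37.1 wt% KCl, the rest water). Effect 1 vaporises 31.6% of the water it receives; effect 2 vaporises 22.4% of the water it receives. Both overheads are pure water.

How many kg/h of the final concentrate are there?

water in feed = 108×0.595 = 64.26 kg/h.
After stage 1: water left = (1−0.316)×64.26 = 43.954; stream total = 87.694 kg/h.
After stage 2: water left = (1−0.224)×43.954 = 34.108; final concentrate = 77.848 kg/h.

77.85 kg/h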